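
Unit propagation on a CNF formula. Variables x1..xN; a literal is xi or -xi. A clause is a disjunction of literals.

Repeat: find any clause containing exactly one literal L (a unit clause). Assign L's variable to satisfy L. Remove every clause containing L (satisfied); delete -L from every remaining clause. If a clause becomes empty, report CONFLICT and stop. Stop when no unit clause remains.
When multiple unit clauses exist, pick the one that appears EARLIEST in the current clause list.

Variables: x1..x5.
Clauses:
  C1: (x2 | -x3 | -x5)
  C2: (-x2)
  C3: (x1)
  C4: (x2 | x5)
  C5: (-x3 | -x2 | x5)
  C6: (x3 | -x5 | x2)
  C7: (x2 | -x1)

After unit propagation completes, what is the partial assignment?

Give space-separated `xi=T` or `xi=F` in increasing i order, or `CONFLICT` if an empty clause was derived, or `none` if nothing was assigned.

Answer: CONFLICT

Derivation:
unit clause [-2] forces x2=F; simplify:
  drop 2 from [2, -3, -5] -> [-3, -5]
  drop 2 from [2, 5] -> [5]
  drop 2 from [3, -5, 2] -> [3, -5]
  drop 2 from [2, -1] -> [-1]
  satisfied 2 clause(s); 5 remain; assigned so far: [2]
unit clause [1] forces x1=T; simplify:
  drop -1 from [-1] -> [] (empty!)
  satisfied 1 clause(s); 4 remain; assigned so far: [1, 2]
CONFLICT (empty clause)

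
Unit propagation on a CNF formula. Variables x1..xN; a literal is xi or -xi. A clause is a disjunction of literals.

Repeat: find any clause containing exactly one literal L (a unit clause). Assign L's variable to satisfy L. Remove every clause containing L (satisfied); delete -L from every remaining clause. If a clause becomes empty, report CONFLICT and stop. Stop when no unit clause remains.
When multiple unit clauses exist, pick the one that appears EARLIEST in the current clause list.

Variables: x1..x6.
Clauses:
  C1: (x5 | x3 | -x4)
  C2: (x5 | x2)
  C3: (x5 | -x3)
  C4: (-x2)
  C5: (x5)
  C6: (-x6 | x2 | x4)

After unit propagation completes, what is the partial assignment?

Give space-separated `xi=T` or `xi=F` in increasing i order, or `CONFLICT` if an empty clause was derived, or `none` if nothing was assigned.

Answer: x2=F x5=T

Derivation:
unit clause [-2] forces x2=F; simplify:
  drop 2 from [5, 2] -> [5]
  drop 2 from [-6, 2, 4] -> [-6, 4]
  satisfied 1 clause(s); 5 remain; assigned so far: [2]
unit clause [5] forces x5=T; simplify:
  satisfied 4 clause(s); 1 remain; assigned so far: [2, 5]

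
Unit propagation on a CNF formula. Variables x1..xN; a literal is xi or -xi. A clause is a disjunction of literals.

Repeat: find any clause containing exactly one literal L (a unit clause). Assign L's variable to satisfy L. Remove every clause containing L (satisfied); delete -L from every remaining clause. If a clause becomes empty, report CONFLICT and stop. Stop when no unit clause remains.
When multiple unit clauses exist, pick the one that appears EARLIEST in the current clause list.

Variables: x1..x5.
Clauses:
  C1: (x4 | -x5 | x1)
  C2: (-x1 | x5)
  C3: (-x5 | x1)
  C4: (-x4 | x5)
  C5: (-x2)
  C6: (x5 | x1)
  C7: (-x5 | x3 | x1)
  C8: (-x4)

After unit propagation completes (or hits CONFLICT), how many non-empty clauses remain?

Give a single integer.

Answer: 5

Derivation:
unit clause [-2] forces x2=F; simplify:
  satisfied 1 clause(s); 7 remain; assigned so far: [2]
unit clause [-4] forces x4=F; simplify:
  drop 4 from [4, -5, 1] -> [-5, 1]
  satisfied 2 clause(s); 5 remain; assigned so far: [2, 4]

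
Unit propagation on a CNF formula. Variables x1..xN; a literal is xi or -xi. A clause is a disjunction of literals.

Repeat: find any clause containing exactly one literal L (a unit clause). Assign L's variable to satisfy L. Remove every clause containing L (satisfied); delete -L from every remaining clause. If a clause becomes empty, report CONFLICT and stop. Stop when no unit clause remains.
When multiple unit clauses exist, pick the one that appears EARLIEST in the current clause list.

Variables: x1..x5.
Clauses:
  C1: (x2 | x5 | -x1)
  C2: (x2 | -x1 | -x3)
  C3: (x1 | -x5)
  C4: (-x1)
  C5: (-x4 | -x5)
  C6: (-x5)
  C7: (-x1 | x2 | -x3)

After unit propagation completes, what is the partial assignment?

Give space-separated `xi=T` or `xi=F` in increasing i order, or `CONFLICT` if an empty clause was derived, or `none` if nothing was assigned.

Answer: x1=F x5=F

Derivation:
unit clause [-1] forces x1=F; simplify:
  drop 1 from [1, -5] -> [-5]
  satisfied 4 clause(s); 3 remain; assigned so far: [1]
unit clause [-5] forces x5=F; simplify:
  satisfied 3 clause(s); 0 remain; assigned so far: [1, 5]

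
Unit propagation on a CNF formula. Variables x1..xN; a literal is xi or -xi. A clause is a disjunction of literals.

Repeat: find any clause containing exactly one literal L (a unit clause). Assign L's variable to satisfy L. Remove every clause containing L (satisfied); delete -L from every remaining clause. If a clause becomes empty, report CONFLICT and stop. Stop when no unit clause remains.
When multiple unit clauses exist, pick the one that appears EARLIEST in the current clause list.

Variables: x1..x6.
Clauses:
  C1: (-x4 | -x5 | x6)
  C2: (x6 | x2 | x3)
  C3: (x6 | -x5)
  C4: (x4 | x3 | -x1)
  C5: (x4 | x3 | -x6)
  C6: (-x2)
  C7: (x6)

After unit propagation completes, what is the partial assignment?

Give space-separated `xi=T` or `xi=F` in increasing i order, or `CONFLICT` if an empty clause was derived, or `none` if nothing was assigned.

unit clause [-2] forces x2=F; simplify:
  drop 2 from [6, 2, 3] -> [6, 3]
  satisfied 1 clause(s); 6 remain; assigned so far: [2]
unit clause [6] forces x6=T; simplify:
  drop -6 from [4, 3, -6] -> [4, 3]
  satisfied 4 clause(s); 2 remain; assigned so far: [2, 6]

Answer: x2=F x6=T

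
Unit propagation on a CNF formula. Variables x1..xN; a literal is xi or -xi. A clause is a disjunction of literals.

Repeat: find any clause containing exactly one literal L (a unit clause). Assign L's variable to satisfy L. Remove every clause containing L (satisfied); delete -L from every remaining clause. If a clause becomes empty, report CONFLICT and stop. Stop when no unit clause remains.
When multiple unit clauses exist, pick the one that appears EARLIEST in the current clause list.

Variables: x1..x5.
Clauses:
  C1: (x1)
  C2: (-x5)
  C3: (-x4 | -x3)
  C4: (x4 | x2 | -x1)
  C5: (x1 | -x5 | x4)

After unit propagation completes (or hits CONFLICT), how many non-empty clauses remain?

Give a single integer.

unit clause [1] forces x1=T; simplify:
  drop -1 from [4, 2, -1] -> [4, 2]
  satisfied 2 clause(s); 3 remain; assigned so far: [1]
unit clause [-5] forces x5=F; simplify:
  satisfied 1 clause(s); 2 remain; assigned so far: [1, 5]

Answer: 2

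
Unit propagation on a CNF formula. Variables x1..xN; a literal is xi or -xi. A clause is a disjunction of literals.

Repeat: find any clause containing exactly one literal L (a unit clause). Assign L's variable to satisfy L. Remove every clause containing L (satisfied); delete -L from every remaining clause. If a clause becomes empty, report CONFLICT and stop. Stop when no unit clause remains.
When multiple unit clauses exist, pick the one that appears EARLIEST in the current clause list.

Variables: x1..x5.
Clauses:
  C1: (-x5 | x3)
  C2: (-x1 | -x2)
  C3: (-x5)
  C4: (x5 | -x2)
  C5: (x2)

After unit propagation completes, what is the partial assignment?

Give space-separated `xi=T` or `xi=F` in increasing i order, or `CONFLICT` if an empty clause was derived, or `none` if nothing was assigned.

unit clause [-5] forces x5=F; simplify:
  drop 5 from [5, -2] -> [-2]
  satisfied 2 clause(s); 3 remain; assigned so far: [5]
unit clause [-2] forces x2=F; simplify:
  drop 2 from [2] -> [] (empty!)
  satisfied 2 clause(s); 1 remain; assigned so far: [2, 5]
CONFLICT (empty clause)

Answer: CONFLICT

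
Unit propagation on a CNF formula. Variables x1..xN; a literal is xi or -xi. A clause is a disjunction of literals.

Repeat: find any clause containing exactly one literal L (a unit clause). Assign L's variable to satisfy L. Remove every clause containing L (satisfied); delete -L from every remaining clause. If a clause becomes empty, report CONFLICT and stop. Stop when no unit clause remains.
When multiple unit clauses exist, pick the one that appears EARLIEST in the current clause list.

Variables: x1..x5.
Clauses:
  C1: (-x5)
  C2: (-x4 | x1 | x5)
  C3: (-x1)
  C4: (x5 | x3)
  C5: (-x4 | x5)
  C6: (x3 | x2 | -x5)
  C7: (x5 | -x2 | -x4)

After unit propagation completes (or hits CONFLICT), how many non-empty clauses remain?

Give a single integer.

unit clause [-5] forces x5=F; simplify:
  drop 5 from [-4, 1, 5] -> [-4, 1]
  drop 5 from [5, 3] -> [3]
  drop 5 from [-4, 5] -> [-4]
  drop 5 from [5, -2, -4] -> [-2, -4]
  satisfied 2 clause(s); 5 remain; assigned so far: [5]
unit clause [-1] forces x1=F; simplify:
  drop 1 from [-4, 1] -> [-4]
  satisfied 1 clause(s); 4 remain; assigned so far: [1, 5]
unit clause [-4] forces x4=F; simplify:
  satisfied 3 clause(s); 1 remain; assigned so far: [1, 4, 5]
unit clause [3] forces x3=T; simplify:
  satisfied 1 clause(s); 0 remain; assigned so far: [1, 3, 4, 5]

Answer: 0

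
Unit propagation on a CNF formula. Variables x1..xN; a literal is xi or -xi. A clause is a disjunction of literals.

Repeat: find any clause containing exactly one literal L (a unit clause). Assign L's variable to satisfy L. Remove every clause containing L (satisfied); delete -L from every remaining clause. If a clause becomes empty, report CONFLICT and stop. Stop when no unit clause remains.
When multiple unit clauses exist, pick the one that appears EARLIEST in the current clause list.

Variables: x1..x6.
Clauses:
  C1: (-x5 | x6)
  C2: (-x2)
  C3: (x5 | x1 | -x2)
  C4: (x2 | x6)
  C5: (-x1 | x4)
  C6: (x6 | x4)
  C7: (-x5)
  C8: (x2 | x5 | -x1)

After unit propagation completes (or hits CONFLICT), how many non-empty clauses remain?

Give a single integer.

Answer: 0

Derivation:
unit clause [-2] forces x2=F; simplify:
  drop 2 from [2, 6] -> [6]
  drop 2 from [2, 5, -1] -> [5, -1]
  satisfied 2 clause(s); 6 remain; assigned so far: [2]
unit clause [6] forces x6=T; simplify:
  satisfied 3 clause(s); 3 remain; assigned so far: [2, 6]
unit clause [-5] forces x5=F; simplify:
  drop 5 from [5, -1] -> [-1]
  satisfied 1 clause(s); 2 remain; assigned so far: [2, 5, 6]
unit clause [-1] forces x1=F; simplify:
  satisfied 2 clause(s); 0 remain; assigned so far: [1, 2, 5, 6]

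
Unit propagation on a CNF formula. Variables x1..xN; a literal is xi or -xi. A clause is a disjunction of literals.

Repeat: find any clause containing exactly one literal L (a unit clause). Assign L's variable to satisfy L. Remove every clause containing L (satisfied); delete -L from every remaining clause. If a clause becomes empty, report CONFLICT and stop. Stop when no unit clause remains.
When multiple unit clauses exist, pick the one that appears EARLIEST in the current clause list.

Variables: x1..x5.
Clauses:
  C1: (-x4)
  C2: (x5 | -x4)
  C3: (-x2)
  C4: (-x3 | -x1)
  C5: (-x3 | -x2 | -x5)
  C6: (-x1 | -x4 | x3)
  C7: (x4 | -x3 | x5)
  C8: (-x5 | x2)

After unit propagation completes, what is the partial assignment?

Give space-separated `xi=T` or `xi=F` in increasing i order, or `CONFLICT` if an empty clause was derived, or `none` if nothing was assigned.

unit clause [-4] forces x4=F; simplify:
  drop 4 from [4, -3, 5] -> [-3, 5]
  satisfied 3 clause(s); 5 remain; assigned so far: [4]
unit clause [-2] forces x2=F; simplify:
  drop 2 from [-5, 2] -> [-5]
  satisfied 2 clause(s); 3 remain; assigned so far: [2, 4]
unit clause [-5] forces x5=F; simplify:
  drop 5 from [-3, 5] -> [-3]
  satisfied 1 clause(s); 2 remain; assigned so far: [2, 4, 5]
unit clause [-3] forces x3=F; simplify:
  satisfied 2 clause(s); 0 remain; assigned so far: [2, 3, 4, 5]

Answer: x2=F x3=F x4=F x5=F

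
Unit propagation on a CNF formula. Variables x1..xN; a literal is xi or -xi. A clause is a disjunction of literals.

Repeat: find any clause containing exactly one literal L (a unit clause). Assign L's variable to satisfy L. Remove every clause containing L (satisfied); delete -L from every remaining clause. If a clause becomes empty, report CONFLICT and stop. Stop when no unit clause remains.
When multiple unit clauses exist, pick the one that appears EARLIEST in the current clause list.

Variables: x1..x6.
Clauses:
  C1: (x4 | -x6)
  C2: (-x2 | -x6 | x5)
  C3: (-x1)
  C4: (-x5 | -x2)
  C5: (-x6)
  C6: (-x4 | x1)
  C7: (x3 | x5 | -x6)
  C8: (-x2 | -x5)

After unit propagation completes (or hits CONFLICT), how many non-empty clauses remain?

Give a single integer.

Answer: 2

Derivation:
unit clause [-1] forces x1=F; simplify:
  drop 1 from [-4, 1] -> [-4]
  satisfied 1 clause(s); 7 remain; assigned so far: [1]
unit clause [-6] forces x6=F; simplify:
  satisfied 4 clause(s); 3 remain; assigned so far: [1, 6]
unit clause [-4] forces x4=F; simplify:
  satisfied 1 clause(s); 2 remain; assigned so far: [1, 4, 6]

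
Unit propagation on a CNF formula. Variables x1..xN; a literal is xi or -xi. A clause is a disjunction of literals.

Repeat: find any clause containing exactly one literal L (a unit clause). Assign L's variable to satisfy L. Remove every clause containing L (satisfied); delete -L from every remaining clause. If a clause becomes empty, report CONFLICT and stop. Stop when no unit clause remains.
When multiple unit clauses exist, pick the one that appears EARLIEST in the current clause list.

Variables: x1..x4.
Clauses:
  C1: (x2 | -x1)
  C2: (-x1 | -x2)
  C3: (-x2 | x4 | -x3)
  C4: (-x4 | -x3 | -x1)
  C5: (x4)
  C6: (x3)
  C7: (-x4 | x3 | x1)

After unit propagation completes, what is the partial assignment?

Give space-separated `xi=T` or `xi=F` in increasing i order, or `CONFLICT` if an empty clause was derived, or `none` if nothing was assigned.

unit clause [4] forces x4=T; simplify:
  drop -4 from [-4, -3, -1] -> [-3, -1]
  drop -4 from [-4, 3, 1] -> [3, 1]
  satisfied 2 clause(s); 5 remain; assigned so far: [4]
unit clause [3] forces x3=T; simplify:
  drop -3 from [-3, -1] -> [-1]
  satisfied 2 clause(s); 3 remain; assigned so far: [3, 4]
unit clause [-1] forces x1=F; simplify:
  satisfied 3 clause(s); 0 remain; assigned so far: [1, 3, 4]

Answer: x1=F x3=T x4=T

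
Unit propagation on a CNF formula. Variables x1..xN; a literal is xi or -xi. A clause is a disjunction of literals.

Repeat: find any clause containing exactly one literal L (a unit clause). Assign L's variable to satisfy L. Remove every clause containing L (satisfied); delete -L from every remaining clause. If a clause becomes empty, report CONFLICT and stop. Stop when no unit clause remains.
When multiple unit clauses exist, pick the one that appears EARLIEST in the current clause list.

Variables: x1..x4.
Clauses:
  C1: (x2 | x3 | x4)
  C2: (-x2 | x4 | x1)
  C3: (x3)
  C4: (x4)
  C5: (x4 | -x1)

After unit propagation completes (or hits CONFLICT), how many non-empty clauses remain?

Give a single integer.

Answer: 0

Derivation:
unit clause [3] forces x3=T; simplify:
  satisfied 2 clause(s); 3 remain; assigned so far: [3]
unit clause [4] forces x4=T; simplify:
  satisfied 3 clause(s); 0 remain; assigned so far: [3, 4]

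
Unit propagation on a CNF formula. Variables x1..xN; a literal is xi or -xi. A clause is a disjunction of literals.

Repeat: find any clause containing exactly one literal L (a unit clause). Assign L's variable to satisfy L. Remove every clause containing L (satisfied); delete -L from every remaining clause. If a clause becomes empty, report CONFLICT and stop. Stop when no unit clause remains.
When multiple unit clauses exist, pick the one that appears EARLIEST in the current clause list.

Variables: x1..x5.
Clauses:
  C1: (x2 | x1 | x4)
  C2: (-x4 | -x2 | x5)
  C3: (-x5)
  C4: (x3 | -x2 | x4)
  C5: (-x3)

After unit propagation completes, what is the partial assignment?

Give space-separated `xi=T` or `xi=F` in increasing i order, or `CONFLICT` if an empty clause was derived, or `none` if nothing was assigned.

Answer: x3=F x5=F

Derivation:
unit clause [-5] forces x5=F; simplify:
  drop 5 from [-4, -2, 5] -> [-4, -2]
  satisfied 1 clause(s); 4 remain; assigned so far: [5]
unit clause [-3] forces x3=F; simplify:
  drop 3 from [3, -2, 4] -> [-2, 4]
  satisfied 1 clause(s); 3 remain; assigned so far: [3, 5]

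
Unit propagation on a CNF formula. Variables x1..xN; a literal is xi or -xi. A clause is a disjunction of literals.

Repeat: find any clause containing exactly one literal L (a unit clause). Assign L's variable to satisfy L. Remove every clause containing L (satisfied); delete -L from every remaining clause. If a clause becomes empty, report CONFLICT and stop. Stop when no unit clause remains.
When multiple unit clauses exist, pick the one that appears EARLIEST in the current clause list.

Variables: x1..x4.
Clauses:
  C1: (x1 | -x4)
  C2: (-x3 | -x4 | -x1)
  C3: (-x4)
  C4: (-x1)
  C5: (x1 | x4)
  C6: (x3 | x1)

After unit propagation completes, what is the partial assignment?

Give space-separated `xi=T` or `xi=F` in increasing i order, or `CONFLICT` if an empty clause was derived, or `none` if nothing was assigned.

unit clause [-4] forces x4=F; simplify:
  drop 4 from [1, 4] -> [1]
  satisfied 3 clause(s); 3 remain; assigned so far: [4]
unit clause [-1] forces x1=F; simplify:
  drop 1 from [1] -> [] (empty!)
  drop 1 from [3, 1] -> [3]
  satisfied 1 clause(s); 2 remain; assigned so far: [1, 4]
CONFLICT (empty clause)

Answer: CONFLICT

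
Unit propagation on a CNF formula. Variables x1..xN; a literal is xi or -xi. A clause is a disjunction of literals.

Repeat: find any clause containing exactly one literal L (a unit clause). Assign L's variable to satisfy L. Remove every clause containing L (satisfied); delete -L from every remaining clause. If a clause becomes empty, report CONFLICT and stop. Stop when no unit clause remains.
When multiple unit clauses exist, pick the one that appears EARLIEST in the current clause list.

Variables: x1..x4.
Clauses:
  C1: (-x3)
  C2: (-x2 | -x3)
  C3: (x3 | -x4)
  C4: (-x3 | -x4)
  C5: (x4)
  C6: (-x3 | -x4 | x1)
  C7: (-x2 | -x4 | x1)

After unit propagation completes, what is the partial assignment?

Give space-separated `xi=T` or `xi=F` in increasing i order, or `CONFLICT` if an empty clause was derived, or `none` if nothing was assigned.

unit clause [-3] forces x3=F; simplify:
  drop 3 from [3, -4] -> [-4]
  satisfied 4 clause(s); 3 remain; assigned so far: [3]
unit clause [-4] forces x4=F; simplify:
  drop 4 from [4] -> [] (empty!)
  satisfied 2 clause(s); 1 remain; assigned so far: [3, 4]
CONFLICT (empty clause)

Answer: CONFLICT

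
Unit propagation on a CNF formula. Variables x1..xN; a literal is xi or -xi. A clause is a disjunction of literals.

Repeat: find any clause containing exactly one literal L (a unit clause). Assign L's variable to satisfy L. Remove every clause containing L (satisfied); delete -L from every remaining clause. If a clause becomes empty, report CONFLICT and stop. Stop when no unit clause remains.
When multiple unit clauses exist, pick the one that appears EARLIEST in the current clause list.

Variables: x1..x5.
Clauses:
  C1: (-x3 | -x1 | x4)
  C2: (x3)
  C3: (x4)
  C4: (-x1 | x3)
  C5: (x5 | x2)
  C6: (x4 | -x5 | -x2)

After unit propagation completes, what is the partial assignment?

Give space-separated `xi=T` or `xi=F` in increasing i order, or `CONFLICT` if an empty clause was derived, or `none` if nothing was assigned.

Answer: x3=T x4=T

Derivation:
unit clause [3] forces x3=T; simplify:
  drop -3 from [-3, -1, 4] -> [-1, 4]
  satisfied 2 clause(s); 4 remain; assigned so far: [3]
unit clause [4] forces x4=T; simplify:
  satisfied 3 clause(s); 1 remain; assigned so far: [3, 4]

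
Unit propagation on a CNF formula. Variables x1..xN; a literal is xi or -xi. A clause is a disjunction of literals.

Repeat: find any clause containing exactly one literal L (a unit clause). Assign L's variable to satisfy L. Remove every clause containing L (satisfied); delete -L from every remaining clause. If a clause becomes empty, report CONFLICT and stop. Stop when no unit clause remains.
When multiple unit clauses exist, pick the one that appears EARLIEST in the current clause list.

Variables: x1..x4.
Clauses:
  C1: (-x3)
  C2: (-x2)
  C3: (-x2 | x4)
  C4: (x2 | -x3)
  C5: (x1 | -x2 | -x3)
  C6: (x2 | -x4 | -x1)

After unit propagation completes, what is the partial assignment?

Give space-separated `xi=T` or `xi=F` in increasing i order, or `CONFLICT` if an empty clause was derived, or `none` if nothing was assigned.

unit clause [-3] forces x3=F; simplify:
  satisfied 3 clause(s); 3 remain; assigned so far: [3]
unit clause [-2] forces x2=F; simplify:
  drop 2 from [2, -4, -1] -> [-4, -1]
  satisfied 2 clause(s); 1 remain; assigned so far: [2, 3]

Answer: x2=F x3=F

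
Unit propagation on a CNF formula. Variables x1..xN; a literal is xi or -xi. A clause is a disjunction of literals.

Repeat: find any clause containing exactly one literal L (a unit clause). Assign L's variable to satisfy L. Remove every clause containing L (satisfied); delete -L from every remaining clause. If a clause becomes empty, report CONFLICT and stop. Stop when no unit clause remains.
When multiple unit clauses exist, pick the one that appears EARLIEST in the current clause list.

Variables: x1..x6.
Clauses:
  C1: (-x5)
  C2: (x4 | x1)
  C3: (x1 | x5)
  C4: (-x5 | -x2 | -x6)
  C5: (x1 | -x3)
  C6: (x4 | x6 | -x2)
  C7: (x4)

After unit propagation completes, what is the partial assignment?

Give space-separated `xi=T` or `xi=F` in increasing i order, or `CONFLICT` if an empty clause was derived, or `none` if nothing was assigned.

Answer: x1=T x4=T x5=F

Derivation:
unit clause [-5] forces x5=F; simplify:
  drop 5 from [1, 5] -> [1]
  satisfied 2 clause(s); 5 remain; assigned so far: [5]
unit clause [1] forces x1=T; simplify:
  satisfied 3 clause(s); 2 remain; assigned so far: [1, 5]
unit clause [4] forces x4=T; simplify:
  satisfied 2 clause(s); 0 remain; assigned so far: [1, 4, 5]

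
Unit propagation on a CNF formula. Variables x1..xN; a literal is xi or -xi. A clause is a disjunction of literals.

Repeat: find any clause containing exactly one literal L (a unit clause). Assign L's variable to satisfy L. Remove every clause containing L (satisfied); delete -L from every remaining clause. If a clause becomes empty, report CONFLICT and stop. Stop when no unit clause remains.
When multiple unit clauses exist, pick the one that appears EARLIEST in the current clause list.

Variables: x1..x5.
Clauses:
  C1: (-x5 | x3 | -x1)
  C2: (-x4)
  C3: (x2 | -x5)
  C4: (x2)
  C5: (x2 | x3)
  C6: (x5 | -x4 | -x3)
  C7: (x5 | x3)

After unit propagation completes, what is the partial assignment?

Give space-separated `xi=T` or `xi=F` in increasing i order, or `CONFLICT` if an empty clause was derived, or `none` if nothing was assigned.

Answer: x2=T x4=F

Derivation:
unit clause [-4] forces x4=F; simplify:
  satisfied 2 clause(s); 5 remain; assigned so far: [4]
unit clause [2] forces x2=T; simplify:
  satisfied 3 clause(s); 2 remain; assigned so far: [2, 4]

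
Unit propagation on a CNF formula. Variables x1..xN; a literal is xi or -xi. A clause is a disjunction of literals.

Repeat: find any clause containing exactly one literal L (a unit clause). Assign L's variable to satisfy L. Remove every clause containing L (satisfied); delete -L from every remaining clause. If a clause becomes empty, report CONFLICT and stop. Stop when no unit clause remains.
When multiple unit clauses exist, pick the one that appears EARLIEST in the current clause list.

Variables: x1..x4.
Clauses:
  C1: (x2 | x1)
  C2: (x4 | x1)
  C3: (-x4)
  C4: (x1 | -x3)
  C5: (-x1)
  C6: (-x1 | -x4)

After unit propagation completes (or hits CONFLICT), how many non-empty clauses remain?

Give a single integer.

unit clause [-4] forces x4=F; simplify:
  drop 4 from [4, 1] -> [1]
  satisfied 2 clause(s); 4 remain; assigned so far: [4]
unit clause [1] forces x1=T; simplify:
  drop -1 from [-1] -> [] (empty!)
  satisfied 3 clause(s); 1 remain; assigned so far: [1, 4]
CONFLICT (empty clause)

Answer: 0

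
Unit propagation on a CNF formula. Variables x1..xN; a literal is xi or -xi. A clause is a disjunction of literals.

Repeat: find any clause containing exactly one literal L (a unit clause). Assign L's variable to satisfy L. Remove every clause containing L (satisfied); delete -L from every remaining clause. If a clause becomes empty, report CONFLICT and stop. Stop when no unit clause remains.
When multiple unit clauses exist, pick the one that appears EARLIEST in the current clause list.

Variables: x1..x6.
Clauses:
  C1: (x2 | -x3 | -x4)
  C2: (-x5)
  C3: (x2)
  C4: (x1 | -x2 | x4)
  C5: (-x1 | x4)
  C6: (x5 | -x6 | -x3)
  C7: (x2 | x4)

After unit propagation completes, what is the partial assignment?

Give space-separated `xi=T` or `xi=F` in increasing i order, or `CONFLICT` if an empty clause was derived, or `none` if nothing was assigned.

unit clause [-5] forces x5=F; simplify:
  drop 5 from [5, -6, -3] -> [-6, -3]
  satisfied 1 clause(s); 6 remain; assigned so far: [5]
unit clause [2] forces x2=T; simplify:
  drop -2 from [1, -2, 4] -> [1, 4]
  satisfied 3 clause(s); 3 remain; assigned so far: [2, 5]

Answer: x2=T x5=F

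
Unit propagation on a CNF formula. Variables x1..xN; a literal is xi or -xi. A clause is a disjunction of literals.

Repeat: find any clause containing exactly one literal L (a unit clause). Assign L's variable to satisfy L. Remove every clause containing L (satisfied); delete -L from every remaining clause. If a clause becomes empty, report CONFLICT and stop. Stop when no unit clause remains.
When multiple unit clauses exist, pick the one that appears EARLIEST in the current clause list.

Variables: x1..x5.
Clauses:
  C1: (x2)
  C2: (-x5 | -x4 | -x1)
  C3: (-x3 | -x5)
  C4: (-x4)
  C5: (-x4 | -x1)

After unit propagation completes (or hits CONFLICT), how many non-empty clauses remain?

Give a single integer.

Answer: 1

Derivation:
unit clause [2] forces x2=T; simplify:
  satisfied 1 clause(s); 4 remain; assigned so far: [2]
unit clause [-4] forces x4=F; simplify:
  satisfied 3 clause(s); 1 remain; assigned so far: [2, 4]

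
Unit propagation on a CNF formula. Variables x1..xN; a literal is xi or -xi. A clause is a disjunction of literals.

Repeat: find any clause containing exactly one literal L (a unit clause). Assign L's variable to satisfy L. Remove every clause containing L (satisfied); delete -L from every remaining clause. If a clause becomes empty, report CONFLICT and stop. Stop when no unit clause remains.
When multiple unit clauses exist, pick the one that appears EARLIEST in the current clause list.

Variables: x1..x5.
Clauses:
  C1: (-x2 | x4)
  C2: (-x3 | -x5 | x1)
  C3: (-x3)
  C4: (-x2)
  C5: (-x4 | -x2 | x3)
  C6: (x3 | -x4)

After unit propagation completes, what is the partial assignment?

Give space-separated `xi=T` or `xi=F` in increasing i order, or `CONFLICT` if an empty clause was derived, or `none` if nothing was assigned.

unit clause [-3] forces x3=F; simplify:
  drop 3 from [-4, -2, 3] -> [-4, -2]
  drop 3 from [3, -4] -> [-4]
  satisfied 2 clause(s); 4 remain; assigned so far: [3]
unit clause [-2] forces x2=F; simplify:
  satisfied 3 clause(s); 1 remain; assigned so far: [2, 3]
unit clause [-4] forces x4=F; simplify:
  satisfied 1 clause(s); 0 remain; assigned so far: [2, 3, 4]

Answer: x2=F x3=F x4=F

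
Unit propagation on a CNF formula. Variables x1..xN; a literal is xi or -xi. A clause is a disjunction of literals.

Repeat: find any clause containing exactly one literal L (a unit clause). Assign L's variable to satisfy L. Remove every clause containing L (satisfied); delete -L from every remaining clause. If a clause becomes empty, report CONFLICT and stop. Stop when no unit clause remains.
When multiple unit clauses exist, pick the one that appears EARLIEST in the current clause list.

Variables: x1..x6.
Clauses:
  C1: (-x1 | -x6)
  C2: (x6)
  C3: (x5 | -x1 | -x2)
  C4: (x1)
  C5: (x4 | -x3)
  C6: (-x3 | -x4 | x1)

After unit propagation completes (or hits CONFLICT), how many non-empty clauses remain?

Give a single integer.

Answer: 2

Derivation:
unit clause [6] forces x6=T; simplify:
  drop -6 from [-1, -6] -> [-1]
  satisfied 1 clause(s); 5 remain; assigned so far: [6]
unit clause [-1] forces x1=F; simplify:
  drop 1 from [1] -> [] (empty!)
  drop 1 from [-3, -4, 1] -> [-3, -4]
  satisfied 2 clause(s); 3 remain; assigned so far: [1, 6]
CONFLICT (empty clause)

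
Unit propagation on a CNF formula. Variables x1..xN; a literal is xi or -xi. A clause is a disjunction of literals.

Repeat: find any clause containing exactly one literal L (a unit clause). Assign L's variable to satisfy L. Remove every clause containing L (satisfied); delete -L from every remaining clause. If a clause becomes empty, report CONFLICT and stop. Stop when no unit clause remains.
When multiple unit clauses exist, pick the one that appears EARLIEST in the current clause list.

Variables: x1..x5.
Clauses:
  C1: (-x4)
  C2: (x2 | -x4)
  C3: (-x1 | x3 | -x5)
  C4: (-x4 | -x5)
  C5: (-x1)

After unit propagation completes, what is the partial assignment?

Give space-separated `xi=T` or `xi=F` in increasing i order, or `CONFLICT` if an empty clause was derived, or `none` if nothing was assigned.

Answer: x1=F x4=F

Derivation:
unit clause [-4] forces x4=F; simplify:
  satisfied 3 clause(s); 2 remain; assigned so far: [4]
unit clause [-1] forces x1=F; simplify:
  satisfied 2 clause(s); 0 remain; assigned so far: [1, 4]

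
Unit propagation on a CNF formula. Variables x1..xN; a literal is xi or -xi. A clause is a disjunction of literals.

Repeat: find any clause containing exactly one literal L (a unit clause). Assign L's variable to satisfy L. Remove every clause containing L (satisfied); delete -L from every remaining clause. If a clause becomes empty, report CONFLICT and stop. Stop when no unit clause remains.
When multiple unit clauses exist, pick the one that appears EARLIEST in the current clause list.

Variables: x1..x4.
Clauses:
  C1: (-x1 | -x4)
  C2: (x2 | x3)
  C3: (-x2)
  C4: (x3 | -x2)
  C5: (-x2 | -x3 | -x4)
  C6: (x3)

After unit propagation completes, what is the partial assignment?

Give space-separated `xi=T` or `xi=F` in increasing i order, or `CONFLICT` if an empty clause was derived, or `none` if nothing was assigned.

unit clause [-2] forces x2=F; simplify:
  drop 2 from [2, 3] -> [3]
  satisfied 3 clause(s); 3 remain; assigned so far: [2]
unit clause [3] forces x3=T; simplify:
  satisfied 2 clause(s); 1 remain; assigned so far: [2, 3]

Answer: x2=F x3=T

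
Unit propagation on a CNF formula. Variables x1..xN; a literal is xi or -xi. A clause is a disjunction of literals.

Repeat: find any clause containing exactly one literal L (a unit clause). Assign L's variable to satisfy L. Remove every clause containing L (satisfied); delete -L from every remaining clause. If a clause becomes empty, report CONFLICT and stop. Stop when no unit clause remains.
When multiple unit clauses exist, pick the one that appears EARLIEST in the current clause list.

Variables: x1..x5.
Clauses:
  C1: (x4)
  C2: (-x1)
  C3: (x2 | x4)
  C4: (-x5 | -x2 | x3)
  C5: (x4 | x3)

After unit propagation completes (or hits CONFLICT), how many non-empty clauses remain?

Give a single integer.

Answer: 1

Derivation:
unit clause [4] forces x4=T; simplify:
  satisfied 3 clause(s); 2 remain; assigned so far: [4]
unit clause [-1] forces x1=F; simplify:
  satisfied 1 clause(s); 1 remain; assigned so far: [1, 4]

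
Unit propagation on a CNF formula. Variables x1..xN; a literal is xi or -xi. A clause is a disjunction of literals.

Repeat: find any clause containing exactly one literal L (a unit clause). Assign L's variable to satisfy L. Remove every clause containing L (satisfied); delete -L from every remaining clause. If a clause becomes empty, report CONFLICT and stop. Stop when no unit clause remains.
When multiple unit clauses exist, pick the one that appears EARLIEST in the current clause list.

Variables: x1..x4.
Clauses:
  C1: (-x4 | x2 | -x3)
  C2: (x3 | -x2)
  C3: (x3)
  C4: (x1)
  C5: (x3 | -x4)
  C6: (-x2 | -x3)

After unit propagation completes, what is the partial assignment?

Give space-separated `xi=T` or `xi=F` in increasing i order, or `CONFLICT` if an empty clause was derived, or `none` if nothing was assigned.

Answer: x1=T x2=F x3=T x4=F

Derivation:
unit clause [3] forces x3=T; simplify:
  drop -3 from [-4, 2, -3] -> [-4, 2]
  drop -3 from [-2, -3] -> [-2]
  satisfied 3 clause(s); 3 remain; assigned so far: [3]
unit clause [1] forces x1=T; simplify:
  satisfied 1 clause(s); 2 remain; assigned so far: [1, 3]
unit clause [-2] forces x2=F; simplify:
  drop 2 from [-4, 2] -> [-4]
  satisfied 1 clause(s); 1 remain; assigned so far: [1, 2, 3]
unit clause [-4] forces x4=F; simplify:
  satisfied 1 clause(s); 0 remain; assigned so far: [1, 2, 3, 4]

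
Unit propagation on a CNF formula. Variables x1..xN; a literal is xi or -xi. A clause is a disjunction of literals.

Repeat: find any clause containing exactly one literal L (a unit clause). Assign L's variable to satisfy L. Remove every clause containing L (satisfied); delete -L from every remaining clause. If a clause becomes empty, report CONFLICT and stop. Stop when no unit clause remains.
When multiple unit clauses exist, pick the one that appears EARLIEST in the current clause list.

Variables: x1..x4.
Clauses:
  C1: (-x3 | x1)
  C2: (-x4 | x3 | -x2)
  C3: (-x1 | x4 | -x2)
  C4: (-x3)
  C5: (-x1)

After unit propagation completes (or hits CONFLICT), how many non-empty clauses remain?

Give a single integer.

Answer: 1

Derivation:
unit clause [-3] forces x3=F; simplify:
  drop 3 from [-4, 3, -2] -> [-4, -2]
  satisfied 2 clause(s); 3 remain; assigned so far: [3]
unit clause [-1] forces x1=F; simplify:
  satisfied 2 clause(s); 1 remain; assigned so far: [1, 3]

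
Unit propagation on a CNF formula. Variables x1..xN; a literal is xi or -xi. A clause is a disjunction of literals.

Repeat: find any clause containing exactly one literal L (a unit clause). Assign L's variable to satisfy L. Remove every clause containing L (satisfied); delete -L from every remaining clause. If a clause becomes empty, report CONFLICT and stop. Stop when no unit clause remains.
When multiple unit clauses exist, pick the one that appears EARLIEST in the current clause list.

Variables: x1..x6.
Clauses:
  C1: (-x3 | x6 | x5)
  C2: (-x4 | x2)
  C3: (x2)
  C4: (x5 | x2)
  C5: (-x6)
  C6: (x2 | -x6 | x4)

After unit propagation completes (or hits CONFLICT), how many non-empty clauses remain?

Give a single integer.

Answer: 1

Derivation:
unit clause [2] forces x2=T; simplify:
  satisfied 4 clause(s); 2 remain; assigned so far: [2]
unit clause [-6] forces x6=F; simplify:
  drop 6 from [-3, 6, 5] -> [-3, 5]
  satisfied 1 clause(s); 1 remain; assigned so far: [2, 6]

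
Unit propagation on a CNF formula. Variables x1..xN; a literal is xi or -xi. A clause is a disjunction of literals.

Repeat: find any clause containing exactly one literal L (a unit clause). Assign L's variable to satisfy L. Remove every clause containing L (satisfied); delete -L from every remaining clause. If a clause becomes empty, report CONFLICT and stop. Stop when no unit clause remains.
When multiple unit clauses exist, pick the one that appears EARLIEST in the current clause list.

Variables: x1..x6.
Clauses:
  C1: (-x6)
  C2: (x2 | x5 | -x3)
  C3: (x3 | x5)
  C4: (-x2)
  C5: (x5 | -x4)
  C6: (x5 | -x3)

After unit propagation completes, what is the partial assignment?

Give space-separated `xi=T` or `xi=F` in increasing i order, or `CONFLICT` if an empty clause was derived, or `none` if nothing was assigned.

unit clause [-6] forces x6=F; simplify:
  satisfied 1 clause(s); 5 remain; assigned so far: [6]
unit clause [-2] forces x2=F; simplify:
  drop 2 from [2, 5, -3] -> [5, -3]
  satisfied 1 clause(s); 4 remain; assigned so far: [2, 6]

Answer: x2=F x6=F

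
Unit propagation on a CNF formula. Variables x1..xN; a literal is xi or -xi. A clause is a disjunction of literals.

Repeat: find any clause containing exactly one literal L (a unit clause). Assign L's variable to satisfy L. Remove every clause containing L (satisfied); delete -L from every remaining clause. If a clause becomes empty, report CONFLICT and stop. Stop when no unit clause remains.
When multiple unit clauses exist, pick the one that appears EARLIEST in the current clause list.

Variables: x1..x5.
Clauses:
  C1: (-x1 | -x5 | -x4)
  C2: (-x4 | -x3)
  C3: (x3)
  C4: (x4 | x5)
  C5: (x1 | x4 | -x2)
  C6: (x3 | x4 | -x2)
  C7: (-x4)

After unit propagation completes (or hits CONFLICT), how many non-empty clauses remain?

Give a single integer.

Answer: 1

Derivation:
unit clause [3] forces x3=T; simplify:
  drop -3 from [-4, -3] -> [-4]
  satisfied 2 clause(s); 5 remain; assigned so far: [3]
unit clause [-4] forces x4=F; simplify:
  drop 4 from [4, 5] -> [5]
  drop 4 from [1, 4, -2] -> [1, -2]
  satisfied 3 clause(s); 2 remain; assigned so far: [3, 4]
unit clause [5] forces x5=T; simplify:
  satisfied 1 clause(s); 1 remain; assigned so far: [3, 4, 5]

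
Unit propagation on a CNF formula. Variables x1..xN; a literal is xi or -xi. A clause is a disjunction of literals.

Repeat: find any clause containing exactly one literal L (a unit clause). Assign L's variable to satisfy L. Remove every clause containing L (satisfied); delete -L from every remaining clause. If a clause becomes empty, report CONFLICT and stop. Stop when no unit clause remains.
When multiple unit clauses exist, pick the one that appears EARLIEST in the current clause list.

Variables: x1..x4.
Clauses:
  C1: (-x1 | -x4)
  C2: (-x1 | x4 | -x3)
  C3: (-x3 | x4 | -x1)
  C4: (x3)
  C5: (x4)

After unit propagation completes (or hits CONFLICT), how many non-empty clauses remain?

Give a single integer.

Answer: 0

Derivation:
unit clause [3] forces x3=T; simplify:
  drop -3 from [-1, 4, -3] -> [-1, 4]
  drop -3 from [-3, 4, -1] -> [4, -1]
  satisfied 1 clause(s); 4 remain; assigned so far: [3]
unit clause [4] forces x4=T; simplify:
  drop -4 from [-1, -4] -> [-1]
  satisfied 3 clause(s); 1 remain; assigned so far: [3, 4]
unit clause [-1] forces x1=F; simplify:
  satisfied 1 clause(s); 0 remain; assigned so far: [1, 3, 4]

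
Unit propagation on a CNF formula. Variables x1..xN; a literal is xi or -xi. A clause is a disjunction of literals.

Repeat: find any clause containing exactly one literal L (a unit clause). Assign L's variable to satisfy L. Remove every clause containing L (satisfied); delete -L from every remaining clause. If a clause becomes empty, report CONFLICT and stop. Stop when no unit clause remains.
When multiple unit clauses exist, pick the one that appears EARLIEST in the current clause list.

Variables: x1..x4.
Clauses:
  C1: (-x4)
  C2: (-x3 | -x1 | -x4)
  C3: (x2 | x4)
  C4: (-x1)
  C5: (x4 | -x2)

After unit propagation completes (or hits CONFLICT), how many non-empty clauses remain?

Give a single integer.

unit clause [-4] forces x4=F; simplify:
  drop 4 from [2, 4] -> [2]
  drop 4 from [4, -2] -> [-2]
  satisfied 2 clause(s); 3 remain; assigned so far: [4]
unit clause [2] forces x2=T; simplify:
  drop -2 from [-2] -> [] (empty!)
  satisfied 1 clause(s); 2 remain; assigned so far: [2, 4]
CONFLICT (empty clause)

Answer: 1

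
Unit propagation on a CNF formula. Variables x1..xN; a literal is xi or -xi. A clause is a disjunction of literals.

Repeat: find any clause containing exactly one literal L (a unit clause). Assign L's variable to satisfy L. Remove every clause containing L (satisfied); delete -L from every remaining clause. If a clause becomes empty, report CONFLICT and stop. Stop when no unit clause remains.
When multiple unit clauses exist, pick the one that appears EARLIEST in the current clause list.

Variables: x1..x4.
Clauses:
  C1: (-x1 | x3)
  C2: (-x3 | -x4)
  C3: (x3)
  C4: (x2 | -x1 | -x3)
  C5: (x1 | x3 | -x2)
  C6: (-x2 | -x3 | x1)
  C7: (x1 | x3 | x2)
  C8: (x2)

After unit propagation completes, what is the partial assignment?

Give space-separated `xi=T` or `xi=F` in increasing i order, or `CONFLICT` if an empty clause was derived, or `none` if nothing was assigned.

Answer: x1=T x2=T x3=T x4=F

Derivation:
unit clause [3] forces x3=T; simplify:
  drop -3 from [-3, -4] -> [-4]
  drop -3 from [2, -1, -3] -> [2, -1]
  drop -3 from [-2, -3, 1] -> [-2, 1]
  satisfied 4 clause(s); 4 remain; assigned so far: [3]
unit clause [-4] forces x4=F; simplify:
  satisfied 1 clause(s); 3 remain; assigned so far: [3, 4]
unit clause [2] forces x2=T; simplify:
  drop -2 from [-2, 1] -> [1]
  satisfied 2 clause(s); 1 remain; assigned so far: [2, 3, 4]
unit clause [1] forces x1=T; simplify:
  satisfied 1 clause(s); 0 remain; assigned so far: [1, 2, 3, 4]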